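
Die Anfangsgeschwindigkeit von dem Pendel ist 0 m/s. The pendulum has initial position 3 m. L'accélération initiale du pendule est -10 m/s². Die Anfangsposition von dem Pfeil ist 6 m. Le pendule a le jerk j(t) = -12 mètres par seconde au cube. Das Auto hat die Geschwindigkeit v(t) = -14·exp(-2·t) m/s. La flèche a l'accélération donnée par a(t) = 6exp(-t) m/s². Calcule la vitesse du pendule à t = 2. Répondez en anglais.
Starting from jerk j(t) = -12, we take 2 antiderivatives. Taking ∫j(t)dt and applying a(0) = -10, we find a(t) = -12·t - 10. Finding the antiderivative of a(t) and using v(0) = 0: v(t) = 2·t·(-3·t - 5). Using v(t) = 2·t·(-3·t - 5) and substituting t = 2, we find v = -44.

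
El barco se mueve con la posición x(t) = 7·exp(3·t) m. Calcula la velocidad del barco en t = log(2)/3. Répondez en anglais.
To solve this, we need to take 1 derivative of our position equation x(t) = 7·exp(3·t). Taking d/dt of x(t), we find v(t) = 21·exp(3·t). Using v(t) = 21·exp(3·t) and substituting t = log(2)/3, we find v = 42.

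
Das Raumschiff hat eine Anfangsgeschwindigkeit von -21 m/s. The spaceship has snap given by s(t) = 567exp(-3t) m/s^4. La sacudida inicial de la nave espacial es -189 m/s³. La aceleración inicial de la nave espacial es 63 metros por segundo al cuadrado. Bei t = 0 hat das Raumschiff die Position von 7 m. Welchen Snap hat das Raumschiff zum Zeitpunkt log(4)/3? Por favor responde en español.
Usando s(t) = 567·exp(-3·t) y sustituyendo t = log(4)/3, encontramos s = 567/4.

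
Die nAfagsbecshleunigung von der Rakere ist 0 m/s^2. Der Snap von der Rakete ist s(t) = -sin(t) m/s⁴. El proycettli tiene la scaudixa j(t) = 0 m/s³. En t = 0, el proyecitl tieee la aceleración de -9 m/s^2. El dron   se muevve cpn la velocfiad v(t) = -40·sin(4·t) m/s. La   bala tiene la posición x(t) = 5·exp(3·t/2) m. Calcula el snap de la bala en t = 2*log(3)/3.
Debemos derivar nuestra ecuación de la posición x(t) = 5·exp(3·t/2) 4 veces. Tomando d/dt de x(t), encontramos v(t) = 15·exp(3·t/2)/2. Derivando la velocidad, obtenemos la aceleración: a(t) = 45·exp(3·t/2)/4. La derivada de la aceleración da la sacudida: j(t) = 135·exp(3·t/2)/8. Derivando la sacudida, obtenemos el snap: s(t) = 405·exp(3·t/2)/16. De la ecuación del snap s(t) = 405·exp(3·t/2)/16, sustituimos t = 2*log(3)/3 para obtener s = 1215/16.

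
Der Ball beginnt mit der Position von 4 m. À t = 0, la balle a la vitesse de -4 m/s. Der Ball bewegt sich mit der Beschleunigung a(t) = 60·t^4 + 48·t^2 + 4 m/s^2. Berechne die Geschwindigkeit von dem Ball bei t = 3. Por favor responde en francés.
Nous devons trouver la primitive de notre équation de l'accélération a(t) = 60·t^4 + 48·t^2 + 4 1 fois. En intégrant l'accélération et en utilisant la condition initiale v(0) = -4, nous obtenons v(t) = 12·t^5 + 16·t^3 + 4·t - 4. Nous avons la vitesse v(t) = 12·t^5 + 16·t^3 + 4·t - 4. En substituant t = 3: v(3) = 3356.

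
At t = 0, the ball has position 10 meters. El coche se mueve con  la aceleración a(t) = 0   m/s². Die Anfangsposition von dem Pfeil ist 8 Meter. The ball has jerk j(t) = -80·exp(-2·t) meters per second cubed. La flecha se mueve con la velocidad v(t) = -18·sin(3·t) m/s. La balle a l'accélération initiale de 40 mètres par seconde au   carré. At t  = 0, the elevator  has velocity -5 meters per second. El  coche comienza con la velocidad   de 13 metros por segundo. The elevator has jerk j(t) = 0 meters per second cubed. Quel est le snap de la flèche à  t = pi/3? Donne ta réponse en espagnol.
Debemos derivar nuestra ecuación de la velocidad v(t) = -18·sin(3·t) 3 veces. La derivada de la velocidad da la aceleración: a(t) = -54·cos(3·t). Derivando la aceleración, obtenemos la sacudida: j(t) = 162·sin(3·t). Derivando la sacudida, obtenemos el snap: s(t) = 486·cos(3·t). Tenemos el snap s(t) = 486·cos(3·t). Sustituyendo t = pi/3: s(pi/3) = -486.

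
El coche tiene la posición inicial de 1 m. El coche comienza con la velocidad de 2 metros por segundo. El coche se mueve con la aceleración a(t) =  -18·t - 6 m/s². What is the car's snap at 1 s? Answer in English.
We must differentiate our acceleration equation a(t) = -18·t - 6 2 times. Differentiating acceleration, we get jerk: j(t) = -18. The derivative of jerk gives snap: s(t) = 0. Using s(t) = 0 and substituting t = 1, we find s = 0.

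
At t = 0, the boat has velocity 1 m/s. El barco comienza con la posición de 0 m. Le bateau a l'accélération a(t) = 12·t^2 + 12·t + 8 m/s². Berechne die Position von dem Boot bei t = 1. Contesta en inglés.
Starting from acceleration a(t) = 12·t^2 + 12·t + 8, we take 2 antiderivatives. Integrating acceleration and using the initial condition v(0) = 1, we get v(t) = 4·t^3 + 6·t^2 + 8·t + 1. Taking ∫v(t)dt and applying x(0) = 0, we find x(t) = t^4 + 2·t^3 + 4·t^2 + t. Using x(t) = t^4 + 2·t^3 + 4·t^2 + t and substituting t = 1, we find x = 8.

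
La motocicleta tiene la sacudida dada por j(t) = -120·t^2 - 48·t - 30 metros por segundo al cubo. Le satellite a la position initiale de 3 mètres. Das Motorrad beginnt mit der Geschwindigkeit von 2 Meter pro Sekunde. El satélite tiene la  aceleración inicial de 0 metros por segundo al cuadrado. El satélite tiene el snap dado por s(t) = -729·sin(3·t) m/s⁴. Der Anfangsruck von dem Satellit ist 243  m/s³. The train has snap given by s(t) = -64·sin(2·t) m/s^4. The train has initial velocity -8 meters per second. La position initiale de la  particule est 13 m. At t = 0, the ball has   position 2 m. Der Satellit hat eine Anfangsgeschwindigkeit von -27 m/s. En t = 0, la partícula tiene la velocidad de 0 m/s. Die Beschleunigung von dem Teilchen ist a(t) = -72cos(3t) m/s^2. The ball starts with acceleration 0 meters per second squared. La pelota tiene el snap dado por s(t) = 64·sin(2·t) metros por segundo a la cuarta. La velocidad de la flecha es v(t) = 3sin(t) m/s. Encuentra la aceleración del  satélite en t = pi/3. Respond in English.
To solve this, we need to take 2 integrals of our snap equation s(t) = -729·sin(3·t). Finding the integral of s(t) and using j(0) = 243: j(t) = 243·cos(3·t). Taking ∫j(t)dt and applying a(0) = 0, we find a(t) = 81·sin(3·t). From the given acceleration equation a(t) = 81·sin(3·t), we substitute t = pi/3 to get a = 0.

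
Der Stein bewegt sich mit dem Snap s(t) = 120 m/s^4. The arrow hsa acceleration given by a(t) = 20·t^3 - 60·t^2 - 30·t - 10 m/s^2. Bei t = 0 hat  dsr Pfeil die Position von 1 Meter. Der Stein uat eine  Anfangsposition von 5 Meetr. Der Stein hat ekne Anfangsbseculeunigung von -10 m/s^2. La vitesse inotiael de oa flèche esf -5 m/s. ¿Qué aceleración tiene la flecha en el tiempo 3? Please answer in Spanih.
Tenemos la aceleración a(t) = 20·t^3 - 60·t^2 - 30·t - 10. Sustituyendo t = 3: a(3) = -100.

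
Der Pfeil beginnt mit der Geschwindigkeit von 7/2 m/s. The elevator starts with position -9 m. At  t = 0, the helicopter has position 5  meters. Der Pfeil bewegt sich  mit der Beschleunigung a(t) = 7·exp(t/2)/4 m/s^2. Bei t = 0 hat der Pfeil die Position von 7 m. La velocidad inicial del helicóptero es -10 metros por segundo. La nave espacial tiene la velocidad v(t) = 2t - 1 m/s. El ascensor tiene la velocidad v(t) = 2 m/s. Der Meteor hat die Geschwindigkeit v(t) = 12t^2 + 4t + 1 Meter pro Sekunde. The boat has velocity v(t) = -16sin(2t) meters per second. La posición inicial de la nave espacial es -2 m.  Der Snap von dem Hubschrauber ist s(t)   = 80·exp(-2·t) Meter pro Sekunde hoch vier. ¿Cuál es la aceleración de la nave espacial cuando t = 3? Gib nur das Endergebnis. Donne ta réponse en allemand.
Die Antwort ist 2.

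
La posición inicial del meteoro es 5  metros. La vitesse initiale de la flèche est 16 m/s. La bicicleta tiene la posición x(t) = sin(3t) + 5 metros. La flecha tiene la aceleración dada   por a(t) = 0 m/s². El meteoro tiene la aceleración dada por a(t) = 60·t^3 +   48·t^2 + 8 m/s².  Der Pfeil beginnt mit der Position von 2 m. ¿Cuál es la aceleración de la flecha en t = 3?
De la ecuación de la aceleración a(t) = 0, sustituimos t = 3 para obtener a = 0.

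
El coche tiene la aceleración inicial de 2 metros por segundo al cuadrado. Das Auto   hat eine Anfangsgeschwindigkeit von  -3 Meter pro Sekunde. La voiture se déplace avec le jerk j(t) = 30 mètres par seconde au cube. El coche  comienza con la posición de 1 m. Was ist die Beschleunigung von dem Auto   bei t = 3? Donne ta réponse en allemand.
Um dies zu lösen, müssen wir 1 Stammfunktion unserer Gleichung für den Ruck j(t) = 30 finden. Durch Integration von dem Ruck und Verwendung der Anfangsbedingung a(0) = 2, erhalten wir a(t) = 30·t + 2. Mit a(t) = 30·t + 2 und Einsetzen von t = 3, finden wir a = 92.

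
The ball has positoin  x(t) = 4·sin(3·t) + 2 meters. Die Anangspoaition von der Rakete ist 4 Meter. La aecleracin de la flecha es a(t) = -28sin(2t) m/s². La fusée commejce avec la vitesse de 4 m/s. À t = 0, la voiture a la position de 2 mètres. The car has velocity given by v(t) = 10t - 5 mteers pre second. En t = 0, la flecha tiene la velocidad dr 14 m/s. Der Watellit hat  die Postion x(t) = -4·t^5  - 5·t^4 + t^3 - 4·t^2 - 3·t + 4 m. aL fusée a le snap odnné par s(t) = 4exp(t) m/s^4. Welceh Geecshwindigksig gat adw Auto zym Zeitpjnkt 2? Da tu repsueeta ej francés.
De l'équation de la vitesse v(t) = 10·t - 5, nous substituons t = 2 pour obtenir v = 15.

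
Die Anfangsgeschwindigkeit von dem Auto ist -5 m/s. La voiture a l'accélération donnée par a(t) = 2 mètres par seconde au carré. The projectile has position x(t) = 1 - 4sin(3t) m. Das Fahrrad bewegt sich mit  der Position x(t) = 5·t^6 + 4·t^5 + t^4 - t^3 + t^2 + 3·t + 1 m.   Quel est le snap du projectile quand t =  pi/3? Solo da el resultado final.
Le snap à t = pi/3 est s = 0.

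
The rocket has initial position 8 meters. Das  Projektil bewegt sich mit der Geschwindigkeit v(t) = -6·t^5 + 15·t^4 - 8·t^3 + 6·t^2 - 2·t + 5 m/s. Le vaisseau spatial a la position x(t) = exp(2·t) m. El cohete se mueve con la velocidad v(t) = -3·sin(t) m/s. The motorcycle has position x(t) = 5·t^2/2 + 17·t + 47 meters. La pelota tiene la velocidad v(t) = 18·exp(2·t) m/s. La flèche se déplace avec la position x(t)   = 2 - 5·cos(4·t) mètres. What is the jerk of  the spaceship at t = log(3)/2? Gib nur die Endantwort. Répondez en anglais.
The answer is 24.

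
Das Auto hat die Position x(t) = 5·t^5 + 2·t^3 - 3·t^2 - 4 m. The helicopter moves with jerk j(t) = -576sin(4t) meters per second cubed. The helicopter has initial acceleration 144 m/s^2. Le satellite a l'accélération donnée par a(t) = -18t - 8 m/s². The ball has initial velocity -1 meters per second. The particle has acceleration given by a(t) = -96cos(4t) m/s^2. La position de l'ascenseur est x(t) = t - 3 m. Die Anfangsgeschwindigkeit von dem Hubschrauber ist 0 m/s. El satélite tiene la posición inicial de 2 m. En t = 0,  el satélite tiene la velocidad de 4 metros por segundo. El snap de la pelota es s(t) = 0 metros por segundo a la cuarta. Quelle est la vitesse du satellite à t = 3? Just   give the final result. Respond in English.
v(3) = -101.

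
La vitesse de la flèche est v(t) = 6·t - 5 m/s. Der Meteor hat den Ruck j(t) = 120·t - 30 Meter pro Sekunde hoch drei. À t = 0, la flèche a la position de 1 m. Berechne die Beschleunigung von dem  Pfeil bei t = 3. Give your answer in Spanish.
Para resolver esto, necesitamos tomar 1 derivada de nuestra ecuación de la velocidad v(t) = 6·t - 5. La derivada de la velocidad da la aceleración: a(t) = 6. Tenemos la aceleración a(t) = 6. Sustituyendo t = 3: a(3) = 6.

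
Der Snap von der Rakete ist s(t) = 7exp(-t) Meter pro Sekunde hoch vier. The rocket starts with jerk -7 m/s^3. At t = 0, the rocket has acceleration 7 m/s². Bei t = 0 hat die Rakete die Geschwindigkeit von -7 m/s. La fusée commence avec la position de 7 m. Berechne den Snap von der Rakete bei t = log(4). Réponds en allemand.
Aus der Gleichung für den Snap s(t) = 7·exp(-t), setzen wir t = log(4) ein und erhalten s = 7/4.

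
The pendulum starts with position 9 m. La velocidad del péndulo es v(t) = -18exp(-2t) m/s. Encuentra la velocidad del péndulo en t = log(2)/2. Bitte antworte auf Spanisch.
Usando v(t) = -18·exp(-2·t) y sustituyendo t = log(2)/2, encontramos v = -9.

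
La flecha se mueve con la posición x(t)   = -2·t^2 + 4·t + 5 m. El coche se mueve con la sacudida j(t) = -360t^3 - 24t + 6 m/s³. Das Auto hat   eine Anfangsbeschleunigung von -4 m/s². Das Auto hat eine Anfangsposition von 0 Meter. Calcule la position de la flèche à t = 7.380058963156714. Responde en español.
De la ecuación de la posición x(t) = -2·t^2 + 4·t + 5, sustituimos t = 7.380058963156714 para obtener x = -74.4103047467127.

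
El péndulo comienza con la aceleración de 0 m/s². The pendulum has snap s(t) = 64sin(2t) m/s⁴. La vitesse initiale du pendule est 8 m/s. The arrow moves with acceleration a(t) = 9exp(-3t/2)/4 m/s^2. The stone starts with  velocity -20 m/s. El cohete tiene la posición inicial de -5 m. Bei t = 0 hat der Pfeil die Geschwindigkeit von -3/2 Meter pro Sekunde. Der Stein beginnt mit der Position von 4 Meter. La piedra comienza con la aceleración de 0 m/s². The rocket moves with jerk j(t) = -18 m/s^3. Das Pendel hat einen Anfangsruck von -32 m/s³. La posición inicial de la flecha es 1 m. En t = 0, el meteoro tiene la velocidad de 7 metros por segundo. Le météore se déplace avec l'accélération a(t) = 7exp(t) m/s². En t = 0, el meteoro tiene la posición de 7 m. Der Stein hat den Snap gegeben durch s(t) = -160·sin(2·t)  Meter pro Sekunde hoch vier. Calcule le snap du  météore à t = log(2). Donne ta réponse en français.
Pour résoudre ceci, nous devons prendre 2 dérivées de notre équation de l'accélération a(t) = 7·exp(t). En dérivant l'accélération, nous obtenons le jerk: j(t) = 7·exp(t). La dérivée du jerk donne le snap: s(t) = 7·exp(t). De l'équation du snap s(t) = 7·exp(t), nous substituons t = log(2) pour obtenir s = 14.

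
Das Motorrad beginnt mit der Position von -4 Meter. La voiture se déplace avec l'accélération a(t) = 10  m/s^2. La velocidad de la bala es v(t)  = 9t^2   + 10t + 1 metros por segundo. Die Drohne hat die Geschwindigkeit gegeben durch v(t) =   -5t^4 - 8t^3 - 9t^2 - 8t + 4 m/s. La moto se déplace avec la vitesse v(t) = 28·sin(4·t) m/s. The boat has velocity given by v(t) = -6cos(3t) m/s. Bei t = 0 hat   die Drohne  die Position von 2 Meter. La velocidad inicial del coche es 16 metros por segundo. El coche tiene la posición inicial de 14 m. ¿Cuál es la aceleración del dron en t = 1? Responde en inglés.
To solve this, we need to take 1 derivative of our velocity equation v(t) = -5·t^4 - 8·t^3 - 9·t^2 - 8·t + 4. Differentiating velocity, we get acceleration: a(t) = -20·t^3 - 24·t^2 - 18·t - 8. We have acceleration a(t) = -20·t^3 - 24·t^2 - 18·t - 8. Substituting t = 1: a(1) = -70.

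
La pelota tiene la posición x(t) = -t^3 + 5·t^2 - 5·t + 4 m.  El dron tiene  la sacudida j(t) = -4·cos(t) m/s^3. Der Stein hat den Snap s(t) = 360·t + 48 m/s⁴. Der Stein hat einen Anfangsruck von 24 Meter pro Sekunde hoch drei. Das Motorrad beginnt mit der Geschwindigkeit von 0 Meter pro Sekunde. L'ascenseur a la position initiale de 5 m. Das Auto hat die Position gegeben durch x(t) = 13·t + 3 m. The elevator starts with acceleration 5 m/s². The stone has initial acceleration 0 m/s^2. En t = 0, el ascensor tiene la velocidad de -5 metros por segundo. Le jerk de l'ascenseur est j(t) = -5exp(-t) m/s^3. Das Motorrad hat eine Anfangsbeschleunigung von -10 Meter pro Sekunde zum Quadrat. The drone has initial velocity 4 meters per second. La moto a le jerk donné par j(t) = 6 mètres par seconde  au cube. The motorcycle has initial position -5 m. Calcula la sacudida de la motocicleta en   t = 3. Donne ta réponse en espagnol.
De la ecuación de la sacudida j(t) = 6, sustituimos t = 3 para obtener j = 6.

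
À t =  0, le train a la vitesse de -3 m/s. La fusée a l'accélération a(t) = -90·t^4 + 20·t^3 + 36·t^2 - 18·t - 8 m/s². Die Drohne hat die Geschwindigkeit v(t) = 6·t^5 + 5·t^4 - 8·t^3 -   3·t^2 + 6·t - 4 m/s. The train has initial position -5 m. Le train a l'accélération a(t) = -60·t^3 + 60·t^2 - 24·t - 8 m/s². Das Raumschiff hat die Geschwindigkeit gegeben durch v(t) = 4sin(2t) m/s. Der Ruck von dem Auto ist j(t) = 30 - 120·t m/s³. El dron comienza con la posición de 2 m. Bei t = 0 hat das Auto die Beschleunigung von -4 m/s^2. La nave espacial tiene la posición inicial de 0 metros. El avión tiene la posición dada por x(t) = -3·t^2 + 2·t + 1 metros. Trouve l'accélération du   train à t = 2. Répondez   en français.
En utilisant a(t) = -60·t^3 + 60·t^2 - 24·t - 8 et en substituant t = 2, nous trouvons a = -296.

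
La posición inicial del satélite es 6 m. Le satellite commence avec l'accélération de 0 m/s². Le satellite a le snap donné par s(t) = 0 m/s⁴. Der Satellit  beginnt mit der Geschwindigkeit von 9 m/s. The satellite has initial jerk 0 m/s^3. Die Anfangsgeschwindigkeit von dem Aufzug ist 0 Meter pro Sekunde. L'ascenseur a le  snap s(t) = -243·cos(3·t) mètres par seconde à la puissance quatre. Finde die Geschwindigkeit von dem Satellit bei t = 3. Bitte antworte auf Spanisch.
Para resolver esto, necesitamos tomar 3 antiderivadas de nuestra ecuación del snap s(t) = 0. La antiderivada del snap, con j(0) = 0, da la sacudida: j(t) = 0. Tomando ∫j(t)dt y aplicando a(0) = 0, encontramos a(t) = 0. La integral de la aceleración, con v(0) = 9, da la velocidad: v(t) = 9. Usando v(t) = 9 y sustituyendo t = 3, encontramos v = 9.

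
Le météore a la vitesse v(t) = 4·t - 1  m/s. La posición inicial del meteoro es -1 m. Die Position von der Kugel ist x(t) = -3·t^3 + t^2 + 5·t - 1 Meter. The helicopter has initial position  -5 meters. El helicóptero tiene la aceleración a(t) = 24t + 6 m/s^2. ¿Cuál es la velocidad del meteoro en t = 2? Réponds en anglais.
We have velocity v(t) = 4·t - 1. Substituting t = 2: v(2) = 7.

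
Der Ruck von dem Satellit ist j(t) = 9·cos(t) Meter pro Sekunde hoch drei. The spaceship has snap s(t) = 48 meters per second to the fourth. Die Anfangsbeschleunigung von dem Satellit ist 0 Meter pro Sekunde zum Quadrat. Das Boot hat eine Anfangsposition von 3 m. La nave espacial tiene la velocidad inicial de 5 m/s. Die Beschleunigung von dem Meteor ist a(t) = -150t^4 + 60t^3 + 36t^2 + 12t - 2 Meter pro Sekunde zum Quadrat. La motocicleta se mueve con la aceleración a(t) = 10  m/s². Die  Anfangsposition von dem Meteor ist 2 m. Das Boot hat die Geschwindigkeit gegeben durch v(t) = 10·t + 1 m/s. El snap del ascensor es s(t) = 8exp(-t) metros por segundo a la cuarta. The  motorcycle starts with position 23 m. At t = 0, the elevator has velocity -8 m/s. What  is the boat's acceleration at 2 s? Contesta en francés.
Nous devons dériver notre équation de la vitesse v(t) = 10·t + 1 1 fois. La dérivée de la vitesse donne l'accélération: a(t) = 10. Nous avons l'accélération a(t) = 10. En substituant t = 2: a(2) = 10.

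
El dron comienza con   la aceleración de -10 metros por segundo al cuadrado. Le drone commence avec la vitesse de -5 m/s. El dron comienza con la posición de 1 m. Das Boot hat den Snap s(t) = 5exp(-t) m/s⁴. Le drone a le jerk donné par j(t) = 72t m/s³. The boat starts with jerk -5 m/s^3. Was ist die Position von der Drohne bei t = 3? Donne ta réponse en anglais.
We must find the antiderivative of our jerk equation j(t) = 72·t 3 times. The integral of jerk, with a(0) = -10, gives acceleration: a(t) = 36·t^2 - 10. The integral of acceleration is velocity. Using v(0) = -5, we get v(t) = 12·t^3 - 10·t - 5. The antiderivative of velocity is position. Using x(0) = 1, we get x(t) = 3·t^4 - 5·t^2 - 5·t + 1. From the given position equation x(t) = 3·t^4 - 5·t^2 - 5·t + 1, we substitute t = 3 to get x = 184.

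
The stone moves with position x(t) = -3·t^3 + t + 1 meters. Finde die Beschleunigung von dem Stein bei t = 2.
Ausgehend von der Position x(t) = -3·t^3 + t + 1, nehmen wir 2 Ableitungen. Die Ableitung von der Position ergibt die Geschwindigkeit: v(t) = 1 - 9·t^2. Durch Ableiten von der Geschwindigkeit erhalten wir die Beschleunigung: a(t) = -18·t. Wir haben die Beschleunigung a(t) = -18·t. Durch Einsetzen von t = 2: a(2) = -36.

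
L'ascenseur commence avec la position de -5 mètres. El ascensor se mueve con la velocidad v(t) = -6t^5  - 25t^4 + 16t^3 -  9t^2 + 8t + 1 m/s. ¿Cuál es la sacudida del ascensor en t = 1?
Partiendo de la velocidad v(t) = -6·t^5 - 25·t^4 + 16·t^3 - 9·t^2 + 8·t + 1, tomamos 2 derivadas. La derivada de la velocidad da la aceleración: a(t) = -30·t^4 - 100·t^3 + 48·t^2 - 18·t + 8. La derivada de la aceleración da la sacudida: j(t) = -120·t^3 - 300·t^2 + 96·t - 18. Usando j(t) = -120·t^3 - 300·t^2 + 96·t - 18 y sustituyendo t = 1, encontramos j = -342.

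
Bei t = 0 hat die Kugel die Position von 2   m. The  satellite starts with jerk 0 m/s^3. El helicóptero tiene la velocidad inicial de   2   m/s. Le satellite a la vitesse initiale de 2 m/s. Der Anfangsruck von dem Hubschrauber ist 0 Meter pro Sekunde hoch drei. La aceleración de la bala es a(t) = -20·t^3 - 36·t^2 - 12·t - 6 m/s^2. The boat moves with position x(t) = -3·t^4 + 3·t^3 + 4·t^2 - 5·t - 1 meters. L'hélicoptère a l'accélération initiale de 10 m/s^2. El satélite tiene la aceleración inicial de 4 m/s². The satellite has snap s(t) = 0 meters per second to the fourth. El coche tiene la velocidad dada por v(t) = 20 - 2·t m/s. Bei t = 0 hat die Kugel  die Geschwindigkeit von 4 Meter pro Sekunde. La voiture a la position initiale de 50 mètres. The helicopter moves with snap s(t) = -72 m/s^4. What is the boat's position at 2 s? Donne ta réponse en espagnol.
Tenemos la posición x(t) = -3·t^4 + 3·t^3 + 4·t^2 - 5·t - 1. Sustituyendo t = 2: x(2) = -19.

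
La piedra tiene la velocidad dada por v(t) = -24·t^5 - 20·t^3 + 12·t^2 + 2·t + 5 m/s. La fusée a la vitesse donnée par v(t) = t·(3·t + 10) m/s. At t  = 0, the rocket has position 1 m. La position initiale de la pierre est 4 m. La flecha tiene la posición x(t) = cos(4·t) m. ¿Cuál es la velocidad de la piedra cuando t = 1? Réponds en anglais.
Using v(t) = -24·t^5 - 20·t^3 + 12·t^2 + 2·t + 5 and substituting t = 1, we find v = -25.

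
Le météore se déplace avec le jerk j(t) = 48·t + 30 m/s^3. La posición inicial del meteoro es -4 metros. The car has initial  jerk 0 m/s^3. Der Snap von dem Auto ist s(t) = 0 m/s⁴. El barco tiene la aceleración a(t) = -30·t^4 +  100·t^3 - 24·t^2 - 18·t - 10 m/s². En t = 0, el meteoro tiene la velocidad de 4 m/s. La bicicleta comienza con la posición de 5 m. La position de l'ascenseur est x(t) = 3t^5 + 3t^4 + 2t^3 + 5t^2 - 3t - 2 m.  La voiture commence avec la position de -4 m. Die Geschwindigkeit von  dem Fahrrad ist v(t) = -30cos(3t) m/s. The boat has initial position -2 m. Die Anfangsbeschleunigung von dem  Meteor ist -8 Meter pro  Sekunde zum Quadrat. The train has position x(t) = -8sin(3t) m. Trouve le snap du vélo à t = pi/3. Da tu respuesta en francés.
Nous devons dériver notre équation de la vitesse v(t) = -30·cos(3·t) 3 fois. En prenant d/dt de v(t), nous trouvons a(t) = 90·sin(3·t). En prenant d/dt de a(t), nous trouvons j(t) = 270·cos(3·t). La dérivée du jerk donne le snap: s(t) = -810·sin(3·t). De l'équation du snap s(t) = -810·sin(3·t), nous substituons t = pi/3 pour obtenir s = 0.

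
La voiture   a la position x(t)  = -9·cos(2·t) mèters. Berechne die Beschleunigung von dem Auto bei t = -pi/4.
Ausgehend von der Position x(t) = -9·cos(2·t), nehmen wir 2 Ableitungen. Mit d/dt von x(t) finden wir v(t) = 18·sin(2·t). Mit d/dt von v(t) finden wir a(t) = 36·cos(2·t). Wir haben die Beschleunigung a(t) = 36·cos(2·t). Durch Einsetzen von t = -pi/4: a(-pi/4) = 0.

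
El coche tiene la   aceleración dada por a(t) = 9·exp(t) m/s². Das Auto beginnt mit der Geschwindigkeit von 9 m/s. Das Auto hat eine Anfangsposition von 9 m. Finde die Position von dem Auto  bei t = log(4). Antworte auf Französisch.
Pour résoudre ceci, nous devons prendre 2 primitives de notre équation de l'accélération a(t) = 9·exp(t). En prenant ∫a(t)dt et en appliquant v(0) = 9, nous trouvons v(t) = 9·exp(t). En intégrant la vitesse et en utilisant la condition initiale x(0) = 9, nous obtenons x(t) = 9·exp(t). De l'équation de la position x(t) = 9·exp(t), nous substituons t = log(4) pour obtenir x = 36.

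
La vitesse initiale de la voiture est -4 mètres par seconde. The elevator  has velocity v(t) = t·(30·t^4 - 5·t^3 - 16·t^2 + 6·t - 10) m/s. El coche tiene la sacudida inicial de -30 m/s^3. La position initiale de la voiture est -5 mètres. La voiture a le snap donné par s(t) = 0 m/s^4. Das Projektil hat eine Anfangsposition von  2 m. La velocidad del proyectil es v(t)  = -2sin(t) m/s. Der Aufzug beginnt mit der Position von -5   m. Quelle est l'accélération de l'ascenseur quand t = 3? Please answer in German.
Um dies zu lösen, müssen wir 1 Ableitung unserer Gleichung für die Geschwindigkeit v(t) = t·(30·t^4 - 5·t^3 - 16·t^2 + 6·t - 10) nehmen. Durch Ableiten von der Geschwindigkeit erhalten wir die Beschleunigung: a(t) = 30·t^4 - 5·t^3 - 16·t^2 + t·(120·t^3 - 15·t^2 - 32·t + 6) + 6·t - 10. Aus der Gleichung für die Beschleunigung a(t) = 30·t^4 - 5·t^3 - 16·t^2 + t·(120·t^3 - 15·t^2 - 32·t + 6) + 6·t - 10, setzen wir t = 3 ein und erhalten a = 11204.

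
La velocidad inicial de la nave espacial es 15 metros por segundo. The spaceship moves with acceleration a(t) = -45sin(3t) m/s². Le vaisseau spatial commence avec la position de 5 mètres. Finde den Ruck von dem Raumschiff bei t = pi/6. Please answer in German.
Wir müssen unsere Gleichung für die Beschleunigung a(t) = -45·sin(3·t) 1-mal ableiten. Die Ableitung von der Beschleunigung ergibt den Ruck: j(t) = -135·cos(3·t). Mit j(t) = -135·cos(3·t) und Einsetzen von t = pi/6, finden wir j = 0.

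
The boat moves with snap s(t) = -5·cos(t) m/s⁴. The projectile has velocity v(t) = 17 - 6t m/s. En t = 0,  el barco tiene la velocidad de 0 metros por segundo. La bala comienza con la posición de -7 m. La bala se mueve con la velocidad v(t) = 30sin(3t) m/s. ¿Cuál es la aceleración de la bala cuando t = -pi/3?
Para resolver esto, necesitamos tomar 1 derivada de nuestra ecuación de la velocidad v(t) = 30·sin(3·t). Tomando d/dt de v(t), encontramos a(t) = 90·cos(3·t). Usando a(t) = 90·cos(3·t) y sustituyendo t = -pi/3, encontramos a = -90.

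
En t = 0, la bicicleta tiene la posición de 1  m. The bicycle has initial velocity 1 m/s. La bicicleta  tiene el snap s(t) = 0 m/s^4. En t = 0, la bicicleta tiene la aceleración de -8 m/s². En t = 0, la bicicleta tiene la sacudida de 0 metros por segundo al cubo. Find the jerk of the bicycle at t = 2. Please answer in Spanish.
Debemos encontrar la antiderivada de nuestra ecuación del snap s(t) = 0 1 vez. La integral del snap es la sacudida. Usando j(0) = 0, obtenemos j(t) = 0. Tenemos la sacudida j(t) = 0. Sustituyendo t = 2: j(2) = 0.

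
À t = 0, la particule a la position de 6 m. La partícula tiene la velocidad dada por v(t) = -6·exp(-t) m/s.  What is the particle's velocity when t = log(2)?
From the given velocity equation v(t) = -6·exp(-t), we substitute t = log(2) to get v = -3.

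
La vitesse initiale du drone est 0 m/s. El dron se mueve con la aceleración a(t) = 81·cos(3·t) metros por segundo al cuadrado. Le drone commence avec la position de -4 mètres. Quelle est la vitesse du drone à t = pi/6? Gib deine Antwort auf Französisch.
Nous devons intégrer notre équation de l'accélération a(t) = 81·cos(3·t) 1 fois. La primitive de l'accélération, avec v(0) = 0, donne la vitesse: v(t) = 27·sin(3·t). De l'équation de la vitesse v(t) = 27·sin(3·t), nous substituons t = pi/6 pour obtenir v = 27.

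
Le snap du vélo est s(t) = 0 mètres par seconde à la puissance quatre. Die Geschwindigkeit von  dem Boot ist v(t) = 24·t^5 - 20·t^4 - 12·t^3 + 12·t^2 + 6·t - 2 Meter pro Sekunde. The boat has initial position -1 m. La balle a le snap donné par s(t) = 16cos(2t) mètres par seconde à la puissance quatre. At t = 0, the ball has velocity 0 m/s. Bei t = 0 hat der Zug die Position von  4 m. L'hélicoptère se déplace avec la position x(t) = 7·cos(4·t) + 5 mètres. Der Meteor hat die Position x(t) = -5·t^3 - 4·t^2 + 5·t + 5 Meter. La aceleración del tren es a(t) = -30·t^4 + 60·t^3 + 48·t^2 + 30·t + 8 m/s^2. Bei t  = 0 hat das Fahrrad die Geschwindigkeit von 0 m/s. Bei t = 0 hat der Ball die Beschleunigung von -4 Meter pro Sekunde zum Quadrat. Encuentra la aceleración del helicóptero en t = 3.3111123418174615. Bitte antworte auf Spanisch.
Debemos derivar nuestra ecuación de la posición x(t) = 7·cos(4·t) + 5 2 veces. Derivando la posición, obtenemos la velocidad: v(t) = -28·sin(4·t). Derivando la velocidad, obtenemos la aceleración: a(t) = -112·cos(4·t). Tenemos la aceleración a(t) = -112·cos(4·t). Sustituyendo t = 3.3111123418174615: a(3.3111123418174615) = -87.2232871653790.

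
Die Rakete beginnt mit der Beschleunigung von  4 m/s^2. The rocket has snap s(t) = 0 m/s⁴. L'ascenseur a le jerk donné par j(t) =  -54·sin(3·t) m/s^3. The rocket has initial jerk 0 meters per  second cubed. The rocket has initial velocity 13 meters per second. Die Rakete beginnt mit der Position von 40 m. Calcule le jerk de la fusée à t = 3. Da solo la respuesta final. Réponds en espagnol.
La respuesta es 0.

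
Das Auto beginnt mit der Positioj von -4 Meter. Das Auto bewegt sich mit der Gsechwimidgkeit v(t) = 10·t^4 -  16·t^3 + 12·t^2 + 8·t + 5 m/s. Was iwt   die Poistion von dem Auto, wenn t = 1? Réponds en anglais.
We must find the integral of our velocity equation v(t) = 10·t^4 - 16·t^3 + 12·t^2 + 8·t + 5 1 time. The antiderivative of velocity, with x(0) = -4, gives position: x(t) = 2·t^5 - 4·t^4 + 4·t^3 + 4·t^2 + 5·t - 4. From the given position equation x(t) = 2·t^5 - 4·t^4 + 4·t^3 + 4·t^2 + 5·t - 4, we substitute t = 1 to get x = 7.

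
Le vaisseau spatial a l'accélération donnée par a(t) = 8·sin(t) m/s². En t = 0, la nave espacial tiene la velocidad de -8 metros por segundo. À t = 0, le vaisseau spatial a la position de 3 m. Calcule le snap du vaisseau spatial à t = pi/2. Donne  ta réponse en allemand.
Wir müssen unsere Gleichung für die Beschleunigung a(t) = 8·sin(t) 2-mal ableiten. Die Ableitung von der Beschleunigung ergibt den Ruck: j(t) = 8·cos(t). Durch Ableiten von dem Ruck erhalten wir den Snap: s(t) = -8·sin(t). Wir haben den Snap s(t) = -8·sin(t). Durch Einsetzen von t = pi/2: s(pi/2) = -8.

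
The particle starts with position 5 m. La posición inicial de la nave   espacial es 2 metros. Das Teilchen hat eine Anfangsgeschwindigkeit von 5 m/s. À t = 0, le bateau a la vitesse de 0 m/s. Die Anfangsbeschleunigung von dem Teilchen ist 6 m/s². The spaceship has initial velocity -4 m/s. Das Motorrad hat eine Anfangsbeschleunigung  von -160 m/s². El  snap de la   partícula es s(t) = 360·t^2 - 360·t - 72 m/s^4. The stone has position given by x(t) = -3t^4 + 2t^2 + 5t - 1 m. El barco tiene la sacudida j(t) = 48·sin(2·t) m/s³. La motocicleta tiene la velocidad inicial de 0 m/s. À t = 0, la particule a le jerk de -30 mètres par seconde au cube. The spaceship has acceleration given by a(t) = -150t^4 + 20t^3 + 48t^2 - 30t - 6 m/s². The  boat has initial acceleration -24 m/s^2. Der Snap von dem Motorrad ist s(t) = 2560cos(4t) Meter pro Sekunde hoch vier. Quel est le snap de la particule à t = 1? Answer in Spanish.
De la ecuación del snap s(t) = 360·t^2 - 360·t - 72, sustituimos t = 1 para obtener s = -72.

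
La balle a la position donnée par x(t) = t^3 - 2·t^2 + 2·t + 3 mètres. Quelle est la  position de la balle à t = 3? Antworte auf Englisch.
Using x(t) = t^3 - 2·t^2 + 2·t + 3 and substituting t = 3, we find x = 18.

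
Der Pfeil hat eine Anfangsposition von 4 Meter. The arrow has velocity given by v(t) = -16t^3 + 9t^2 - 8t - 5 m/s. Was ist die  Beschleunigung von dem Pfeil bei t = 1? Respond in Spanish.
Para resolver esto, necesitamos tomar 1 derivada de nuestra ecuación de la velocidad v(t) = -16·t^3 + 9·t^2 - 8·t - 5. Derivando la velocidad, obtenemos la aceleración: a(t) = -48·t^2 + 18·t - 8. De la ecuación de la aceleración a(t) = -48·t^2 + 18·t - 8, sustituimos t = 1 para obtener a = -38.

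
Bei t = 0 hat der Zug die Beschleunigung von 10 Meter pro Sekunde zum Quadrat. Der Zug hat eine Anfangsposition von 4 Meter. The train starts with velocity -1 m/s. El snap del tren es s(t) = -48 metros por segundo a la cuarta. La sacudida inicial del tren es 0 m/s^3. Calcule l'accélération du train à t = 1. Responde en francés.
Nous devons intégrer notre équation du snap s(t) = -48 2 fois. La primitive du snap est le jerk. En utilisant j(0) = 0, nous obtenons j(t) = -48·t. En prenant ∫j(t)dt et en appliquant a(0) = 10, nous trouvons a(t) = 10 - 24·t^2. En utilisant a(t) = 10 - 24·t^2 et en substituant t = 1, nous trouvons a = -14.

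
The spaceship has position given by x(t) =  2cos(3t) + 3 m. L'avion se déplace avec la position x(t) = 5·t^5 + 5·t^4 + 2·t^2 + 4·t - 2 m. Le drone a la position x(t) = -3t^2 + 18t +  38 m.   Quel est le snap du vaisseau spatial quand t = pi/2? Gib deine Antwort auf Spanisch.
Para resolver esto, necesitamos tomar 4 derivadas de nuestra ecuación de la posición x(t) = 2·cos(3·t) + 3. Derivando la posición, obtenemos la velocidad: v(t) = -6·sin(3·t). La derivada de la velocidad da la aceleración: a(t) = -18·cos(3·t). Derivando la aceleración, obtenemos la sacudida: j(t) = 54·sin(3·t). La derivada de la sacudida da el snap: s(t) = 162·cos(3·t). De la ecuación del snap s(t) = 162·cos(3·t), sustituimos t = pi/2 para obtener s = 0.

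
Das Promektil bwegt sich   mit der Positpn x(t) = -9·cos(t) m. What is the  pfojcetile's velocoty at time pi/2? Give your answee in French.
En partant de la position x(t) = -9·cos(t), nous prenons 1 dérivée. La dérivée de la position donne la vitesse: v(t) = 9·sin(t). En utilisant v(t) = 9·sin(t) et en substituant t = pi/2, nous trouvons v = 9.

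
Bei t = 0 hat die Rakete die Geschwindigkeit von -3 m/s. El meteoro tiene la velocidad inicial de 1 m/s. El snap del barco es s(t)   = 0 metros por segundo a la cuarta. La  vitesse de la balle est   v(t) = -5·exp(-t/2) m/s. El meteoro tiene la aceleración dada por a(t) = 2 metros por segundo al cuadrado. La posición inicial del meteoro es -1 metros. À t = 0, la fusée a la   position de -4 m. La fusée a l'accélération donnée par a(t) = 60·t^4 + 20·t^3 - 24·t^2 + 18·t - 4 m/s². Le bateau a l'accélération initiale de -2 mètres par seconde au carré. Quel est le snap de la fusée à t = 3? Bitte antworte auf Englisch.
Starting from acceleration a(t) = 60·t^4 + 20·t^3 - 24·t^2 + 18·t - 4, we take 2 derivatives. Differentiating acceleration, we get jerk: j(t) = 240·t^3 + 60·t^2 - 48·t + 18. Differentiating jerk, we get snap: s(t) = 720·t^2 + 120·t - 48. We have snap s(t) = 720·t^2 + 120·t - 48. Substituting t = 3: s(3) = 6792.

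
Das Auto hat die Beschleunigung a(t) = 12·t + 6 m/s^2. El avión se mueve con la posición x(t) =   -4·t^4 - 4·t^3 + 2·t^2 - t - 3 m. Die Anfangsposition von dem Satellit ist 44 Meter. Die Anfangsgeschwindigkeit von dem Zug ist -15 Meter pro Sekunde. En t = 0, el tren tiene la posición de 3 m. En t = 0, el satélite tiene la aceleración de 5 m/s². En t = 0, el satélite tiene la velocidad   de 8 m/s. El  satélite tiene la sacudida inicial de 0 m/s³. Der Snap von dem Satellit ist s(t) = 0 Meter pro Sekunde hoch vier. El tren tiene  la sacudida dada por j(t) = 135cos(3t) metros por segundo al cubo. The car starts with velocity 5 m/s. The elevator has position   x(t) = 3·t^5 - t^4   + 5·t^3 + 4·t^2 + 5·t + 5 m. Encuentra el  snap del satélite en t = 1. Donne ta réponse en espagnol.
Tenemos el snap s(t) = 0. Sustituyendo t = 1: s(1) = 0.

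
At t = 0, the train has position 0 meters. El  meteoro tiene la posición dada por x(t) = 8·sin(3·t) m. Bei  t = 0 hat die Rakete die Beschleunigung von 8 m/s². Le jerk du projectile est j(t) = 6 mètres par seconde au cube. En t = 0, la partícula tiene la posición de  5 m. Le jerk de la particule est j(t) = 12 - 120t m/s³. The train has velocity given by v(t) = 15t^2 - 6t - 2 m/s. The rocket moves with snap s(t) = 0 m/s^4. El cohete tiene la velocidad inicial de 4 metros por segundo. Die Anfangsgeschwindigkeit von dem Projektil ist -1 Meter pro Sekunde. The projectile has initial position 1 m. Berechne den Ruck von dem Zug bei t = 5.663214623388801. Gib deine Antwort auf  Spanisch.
Partiendo de la velocidad v(t) = 15·t^2 - 6·t - 2, tomamos 2 derivadas. Tomando d/dt de v(t), encontramos a(t) = 30·t - 6. Tomando d/dt de a(t), encontramos j(t) = 30. Usando j(t) = 30 y sustituyendo t = 5.663214623388801, encontramos j = 30.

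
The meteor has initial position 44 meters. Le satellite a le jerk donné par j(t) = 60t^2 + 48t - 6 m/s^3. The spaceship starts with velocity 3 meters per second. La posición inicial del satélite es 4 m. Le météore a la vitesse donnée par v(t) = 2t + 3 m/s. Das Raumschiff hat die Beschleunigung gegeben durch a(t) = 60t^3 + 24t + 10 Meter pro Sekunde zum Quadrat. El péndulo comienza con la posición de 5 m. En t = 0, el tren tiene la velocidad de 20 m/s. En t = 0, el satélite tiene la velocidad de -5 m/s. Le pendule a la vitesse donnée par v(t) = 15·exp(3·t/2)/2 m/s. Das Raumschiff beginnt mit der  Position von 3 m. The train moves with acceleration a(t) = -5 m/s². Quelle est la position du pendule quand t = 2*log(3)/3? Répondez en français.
Nous devons intégrer notre équation de la vitesse v(t) = 15·exp(3·t/2)/2 1 fois. La primitive de la vitesse, avec x(0) = 5, donne la position: x(t) = 5·exp(3·t/2). De l'équation de la position x(t) = 5·exp(3·t/2), nous substituons t = 2*log(3)/3 pour obtenir x = 15.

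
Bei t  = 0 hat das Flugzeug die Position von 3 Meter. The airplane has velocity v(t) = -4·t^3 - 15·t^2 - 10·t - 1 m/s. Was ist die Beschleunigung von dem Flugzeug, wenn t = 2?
Ausgehend von der Geschwindigkeit v(t) = -4·t^3 - 15·t^2 - 10·t - 1, nehmen wir 1 Ableitung. Die Ableitung von der Geschwindigkeit ergibt die Beschleunigung: a(t) = -12·t^2 - 30·t - 10. Mit a(t) = -12·t^2 - 30·t - 10 und Einsetzen von t = 2, finden wir a = -118.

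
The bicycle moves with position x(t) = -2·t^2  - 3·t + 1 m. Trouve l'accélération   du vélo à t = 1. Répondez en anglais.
To solve this, we need to take 2 derivatives of our position equation x(t) = -2·t^2 - 3·t + 1. Differentiating position, we get velocity: v(t) = -4·t - 3. Taking d/dt of v(t), we find a(t) = -4. From the given acceleration equation a(t) = -4, we substitute t = 1 to get a = -4.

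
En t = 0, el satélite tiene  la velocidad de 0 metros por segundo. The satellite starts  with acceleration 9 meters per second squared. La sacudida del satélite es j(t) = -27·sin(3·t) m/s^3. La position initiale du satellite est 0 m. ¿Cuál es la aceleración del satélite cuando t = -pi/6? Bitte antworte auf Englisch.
We need to integrate our jerk equation j(t) = -27·sin(3·t) 1 time. Integrating jerk and using the initial condition a(0) = 9, we get a(t) = 9·cos(3·t). We have acceleration a(t) = 9·cos(3·t). Substituting t = -pi/6: a(-pi/6) = 0.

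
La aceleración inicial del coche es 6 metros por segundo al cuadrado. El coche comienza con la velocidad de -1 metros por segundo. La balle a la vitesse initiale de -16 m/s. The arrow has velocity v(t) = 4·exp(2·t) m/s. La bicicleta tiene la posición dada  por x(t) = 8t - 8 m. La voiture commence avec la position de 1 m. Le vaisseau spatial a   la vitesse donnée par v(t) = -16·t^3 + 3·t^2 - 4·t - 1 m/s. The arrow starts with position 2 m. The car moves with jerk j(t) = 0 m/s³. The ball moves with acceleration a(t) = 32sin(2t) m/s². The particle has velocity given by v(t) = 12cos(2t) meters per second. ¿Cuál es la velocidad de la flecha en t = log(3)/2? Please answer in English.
From the given velocity equation v(t) = 4·exp(2·t), we substitute t = log(3)/2 to get v = 12.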